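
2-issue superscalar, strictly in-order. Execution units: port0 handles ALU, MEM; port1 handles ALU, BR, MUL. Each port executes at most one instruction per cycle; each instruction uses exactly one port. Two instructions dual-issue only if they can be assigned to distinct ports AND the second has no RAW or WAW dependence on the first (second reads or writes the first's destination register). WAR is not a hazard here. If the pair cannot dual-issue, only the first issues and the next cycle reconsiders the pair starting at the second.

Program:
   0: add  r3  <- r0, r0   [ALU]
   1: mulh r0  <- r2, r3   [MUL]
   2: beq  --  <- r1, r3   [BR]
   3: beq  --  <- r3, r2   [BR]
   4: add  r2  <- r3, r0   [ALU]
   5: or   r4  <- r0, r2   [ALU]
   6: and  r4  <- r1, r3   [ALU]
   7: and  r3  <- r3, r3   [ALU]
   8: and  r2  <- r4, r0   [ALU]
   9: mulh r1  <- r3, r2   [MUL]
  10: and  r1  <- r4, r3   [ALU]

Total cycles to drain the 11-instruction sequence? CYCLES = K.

[0] i0  add  -- RAW r3
[1] i1  mulh  -- no-port MUL/BR
[2] i2  beq  -- no-port BR/BR
[3] i3&i4  beq+add  -- dual
[4] i5  or  -- WAW r4
[5] i6&i7  and+and  -- dual
[6] i8  and  -- RAW r2
[7] i9  mulh  -- WAW r1
[8] i10  and  -- tail

CYCLES = 9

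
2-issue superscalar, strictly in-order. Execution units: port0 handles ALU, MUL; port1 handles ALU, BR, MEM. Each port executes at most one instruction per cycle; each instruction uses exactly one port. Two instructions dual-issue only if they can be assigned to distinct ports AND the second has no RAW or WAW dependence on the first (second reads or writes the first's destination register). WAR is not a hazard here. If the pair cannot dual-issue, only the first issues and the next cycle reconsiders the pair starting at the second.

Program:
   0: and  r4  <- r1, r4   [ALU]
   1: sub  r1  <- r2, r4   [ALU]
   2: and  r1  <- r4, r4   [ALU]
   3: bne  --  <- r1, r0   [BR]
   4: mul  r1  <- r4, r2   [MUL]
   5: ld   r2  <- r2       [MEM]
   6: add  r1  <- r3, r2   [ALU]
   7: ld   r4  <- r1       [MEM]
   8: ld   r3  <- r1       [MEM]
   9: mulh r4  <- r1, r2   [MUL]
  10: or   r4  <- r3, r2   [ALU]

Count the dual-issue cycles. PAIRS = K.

PAIRS = 2

  cy0 -> i0 (and.ALU) RAW r4
  cy1 -> i1 (sub.ALU) WAW r1
  cy2 -> i2 (and.ALU) RAW r1
  cy3 -> i3/i4 (bne.BR mul.MUL) dual
  cy4 -> i5 (ld.MEM) RAW r2
  cy5 -> i6 (add.ALU) RAW r1
  cy6 -> i7 (ld.MEM) no-port MEM/MEM
  cy7 -> i8/i9 (ld.MEM mulh.MUL) dual
  cy8 -> i10 (or.ALU) tail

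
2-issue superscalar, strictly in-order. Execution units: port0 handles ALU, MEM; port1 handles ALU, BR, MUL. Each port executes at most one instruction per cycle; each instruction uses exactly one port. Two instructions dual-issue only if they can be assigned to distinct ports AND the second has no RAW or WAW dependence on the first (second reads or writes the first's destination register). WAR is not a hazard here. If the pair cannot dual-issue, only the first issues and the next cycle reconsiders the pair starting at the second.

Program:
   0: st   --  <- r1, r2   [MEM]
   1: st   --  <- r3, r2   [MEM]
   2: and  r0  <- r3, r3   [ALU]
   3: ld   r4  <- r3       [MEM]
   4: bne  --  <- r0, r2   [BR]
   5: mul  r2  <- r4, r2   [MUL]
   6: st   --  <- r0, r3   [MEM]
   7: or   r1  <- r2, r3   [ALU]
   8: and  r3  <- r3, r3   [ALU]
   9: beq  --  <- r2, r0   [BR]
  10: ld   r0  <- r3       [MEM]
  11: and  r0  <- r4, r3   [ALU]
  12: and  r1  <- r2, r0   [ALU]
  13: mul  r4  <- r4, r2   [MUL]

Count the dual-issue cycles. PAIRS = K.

PAIRS = 6

  cy0 -> i0 (st) no-port MEM/MEM
  cy1 -> i1&i2 (st and) pair
  cy2 -> i3&i4 (ld bne) pair
  cy3 -> i5&i6 (mul st) pair
  cy4 -> i7&i8 (or and) pair
  cy5 -> i9&i10 (beq ld) pair
  cy6 -> i11 (and) RAW r0
  cy7 -> i12&i13 (and mul) pair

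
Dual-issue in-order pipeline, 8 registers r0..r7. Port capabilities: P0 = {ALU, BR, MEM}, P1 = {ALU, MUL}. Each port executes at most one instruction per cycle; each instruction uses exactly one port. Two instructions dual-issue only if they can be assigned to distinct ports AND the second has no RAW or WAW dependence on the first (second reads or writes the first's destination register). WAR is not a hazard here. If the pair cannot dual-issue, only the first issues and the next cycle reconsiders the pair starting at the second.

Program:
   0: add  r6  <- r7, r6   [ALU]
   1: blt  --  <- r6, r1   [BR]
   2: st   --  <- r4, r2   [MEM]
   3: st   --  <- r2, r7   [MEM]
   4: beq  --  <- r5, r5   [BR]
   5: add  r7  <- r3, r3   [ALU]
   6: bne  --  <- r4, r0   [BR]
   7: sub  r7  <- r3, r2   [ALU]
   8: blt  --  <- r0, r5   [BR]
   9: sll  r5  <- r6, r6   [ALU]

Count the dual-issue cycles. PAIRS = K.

c0: i0 add.ALU  RAW r6
c1: i1 blt.BR  no-port BR/MEM
c2: i2 st.MEM  no-port MEM/MEM
c3: i3 st.MEM  no-port MEM/BR
c4: i4/i5 beq.BR;add.ALU  pair
c5: i6/i7 bne.BR;sub.ALU  pair
c6: i8/i9 blt.BR;sll.ALU  pair

PAIRS = 3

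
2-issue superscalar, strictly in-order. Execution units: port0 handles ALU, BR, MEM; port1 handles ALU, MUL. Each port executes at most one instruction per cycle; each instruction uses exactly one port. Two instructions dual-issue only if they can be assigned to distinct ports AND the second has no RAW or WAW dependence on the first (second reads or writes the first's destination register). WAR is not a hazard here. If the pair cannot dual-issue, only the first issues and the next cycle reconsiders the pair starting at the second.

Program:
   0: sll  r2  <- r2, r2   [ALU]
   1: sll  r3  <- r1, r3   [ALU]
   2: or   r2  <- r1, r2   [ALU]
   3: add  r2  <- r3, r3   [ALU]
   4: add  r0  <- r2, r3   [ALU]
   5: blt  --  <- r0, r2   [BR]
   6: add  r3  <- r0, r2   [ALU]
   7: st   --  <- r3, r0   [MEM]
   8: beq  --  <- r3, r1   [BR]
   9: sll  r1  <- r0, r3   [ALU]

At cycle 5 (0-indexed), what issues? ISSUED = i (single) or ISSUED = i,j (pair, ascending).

t=0 i0,i1:sll+sll ; pair
t=1 i2:or ; WAW r2
t=2 i3:add ; RAW r2
t=3 i4:add ; RAW r0
t=4 i5,i6:blt+add ; pair
t=5 i7:st ; no-port MEM/BR
t=6 i8,i9:beq+sll ; pair

ISSUED = 7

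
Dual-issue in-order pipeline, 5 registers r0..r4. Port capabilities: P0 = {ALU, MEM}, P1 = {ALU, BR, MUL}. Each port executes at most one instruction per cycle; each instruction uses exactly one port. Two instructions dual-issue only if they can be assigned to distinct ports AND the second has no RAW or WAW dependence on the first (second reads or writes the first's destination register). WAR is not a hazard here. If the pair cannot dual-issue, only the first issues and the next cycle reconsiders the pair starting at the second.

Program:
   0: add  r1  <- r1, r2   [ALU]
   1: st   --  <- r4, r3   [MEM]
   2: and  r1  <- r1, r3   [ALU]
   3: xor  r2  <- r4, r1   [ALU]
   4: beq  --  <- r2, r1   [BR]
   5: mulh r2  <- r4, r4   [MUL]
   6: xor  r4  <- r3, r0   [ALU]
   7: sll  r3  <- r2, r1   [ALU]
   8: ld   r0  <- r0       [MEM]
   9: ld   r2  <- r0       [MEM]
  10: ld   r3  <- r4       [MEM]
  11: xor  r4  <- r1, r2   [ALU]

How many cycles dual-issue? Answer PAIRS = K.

PAIRS = 4

c0: i0&i1 add st  2-wide
c1: i2 and  RAW r1
c2: i3 xor  RAW r2
c3: i4 beq  no-port BR/MUL
c4: i5&i6 mulh xor  2-wide
c5: i7&i8 sll ld  2-wide
c6: i9 ld  no-port MEM/MEM
c7: i10&i11 ld xor  2-wide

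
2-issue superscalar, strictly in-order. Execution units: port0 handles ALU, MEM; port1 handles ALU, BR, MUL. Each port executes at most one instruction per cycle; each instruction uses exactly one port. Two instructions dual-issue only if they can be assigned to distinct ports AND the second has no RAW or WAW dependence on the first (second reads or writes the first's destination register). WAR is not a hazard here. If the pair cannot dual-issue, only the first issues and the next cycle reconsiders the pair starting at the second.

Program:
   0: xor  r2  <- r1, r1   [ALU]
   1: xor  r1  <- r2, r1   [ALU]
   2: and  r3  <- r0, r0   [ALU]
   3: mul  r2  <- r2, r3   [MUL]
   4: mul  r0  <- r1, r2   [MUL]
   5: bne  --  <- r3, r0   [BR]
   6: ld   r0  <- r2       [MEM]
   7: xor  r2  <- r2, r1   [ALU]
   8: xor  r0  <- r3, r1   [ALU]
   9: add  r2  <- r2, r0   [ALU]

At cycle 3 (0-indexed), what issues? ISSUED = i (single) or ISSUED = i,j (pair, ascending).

ISSUED = 4

[0] i0  xor.ALU  -- RAW r2
[1] i1,i2  xor.ALU;and.ALU  -- 2-wide
[2] i3  mul.MUL  -- no-port MUL/MUL
[3] i4  mul.MUL  -- no-port MUL/BR
[4] i5,i6  bne.BR;ld.MEM  -- 2-wide
[5] i7,i8  xor.ALU;xor.ALU  -- 2-wide
[6] i9  add.ALU  -- tail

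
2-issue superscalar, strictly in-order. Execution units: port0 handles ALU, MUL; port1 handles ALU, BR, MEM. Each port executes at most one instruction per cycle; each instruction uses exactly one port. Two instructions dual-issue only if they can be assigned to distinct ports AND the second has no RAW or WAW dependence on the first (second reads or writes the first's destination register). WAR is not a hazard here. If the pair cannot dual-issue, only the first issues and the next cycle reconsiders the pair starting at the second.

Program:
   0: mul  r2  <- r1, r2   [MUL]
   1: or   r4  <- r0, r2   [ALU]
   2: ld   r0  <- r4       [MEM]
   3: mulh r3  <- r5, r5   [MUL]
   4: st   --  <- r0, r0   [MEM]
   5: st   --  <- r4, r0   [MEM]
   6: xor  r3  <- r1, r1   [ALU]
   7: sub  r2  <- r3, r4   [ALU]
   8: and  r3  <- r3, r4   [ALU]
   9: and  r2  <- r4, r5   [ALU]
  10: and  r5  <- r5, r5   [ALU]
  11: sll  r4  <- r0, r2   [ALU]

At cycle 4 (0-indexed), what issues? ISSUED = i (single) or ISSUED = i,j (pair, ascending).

[0] i0  mul  -- RAW r2
[1] i1  or  -- RAW r4
[2] i2+i3  ld;mulh  -- pair
[3] i4  st  -- no-port MEM/MEM
[4] i5+i6  st;xor  -- pair
[5] i7+i8  sub;and  -- pair
[6] i9+i10  and;and  -- pair
[7] i11  sll  -- tail

ISSUED = 5,6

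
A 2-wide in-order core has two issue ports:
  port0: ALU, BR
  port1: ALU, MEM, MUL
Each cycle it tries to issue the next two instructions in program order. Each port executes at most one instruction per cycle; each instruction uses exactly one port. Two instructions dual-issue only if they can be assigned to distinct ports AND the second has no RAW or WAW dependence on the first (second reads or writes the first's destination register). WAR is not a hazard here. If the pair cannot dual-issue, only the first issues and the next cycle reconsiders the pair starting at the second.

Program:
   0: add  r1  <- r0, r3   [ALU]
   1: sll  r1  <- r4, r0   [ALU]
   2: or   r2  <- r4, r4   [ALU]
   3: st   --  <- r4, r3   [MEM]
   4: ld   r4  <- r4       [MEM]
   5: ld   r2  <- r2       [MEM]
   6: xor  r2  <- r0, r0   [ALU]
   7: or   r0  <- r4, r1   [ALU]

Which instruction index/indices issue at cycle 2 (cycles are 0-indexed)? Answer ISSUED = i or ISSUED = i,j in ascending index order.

t=0 i0:add ; WAW r1
t=1 i1/i2:sll or ; 2-wide
t=2 i3:st ; no-port MEM/MEM
t=3 i4:ld ; no-port MEM/MEM
t=4 i5:ld ; WAW r2
t=5 i6/i7:xor or ; 2-wide

ISSUED = 3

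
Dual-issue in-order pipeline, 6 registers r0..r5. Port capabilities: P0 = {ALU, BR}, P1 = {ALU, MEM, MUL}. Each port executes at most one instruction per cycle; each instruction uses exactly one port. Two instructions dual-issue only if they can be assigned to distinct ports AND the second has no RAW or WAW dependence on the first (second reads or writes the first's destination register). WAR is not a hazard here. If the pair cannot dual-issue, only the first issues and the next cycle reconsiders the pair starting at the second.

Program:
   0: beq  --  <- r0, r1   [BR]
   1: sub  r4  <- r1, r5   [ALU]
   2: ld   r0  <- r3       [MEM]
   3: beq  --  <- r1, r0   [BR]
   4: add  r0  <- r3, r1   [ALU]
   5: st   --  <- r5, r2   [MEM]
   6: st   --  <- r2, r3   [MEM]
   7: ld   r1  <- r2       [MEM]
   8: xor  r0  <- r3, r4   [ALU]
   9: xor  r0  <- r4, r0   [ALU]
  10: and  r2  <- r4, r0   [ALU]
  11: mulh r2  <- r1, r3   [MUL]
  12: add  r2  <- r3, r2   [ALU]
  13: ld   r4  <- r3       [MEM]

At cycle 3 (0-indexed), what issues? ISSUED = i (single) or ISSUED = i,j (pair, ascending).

#0 head=0: beq/sub i0/i1 dual
#1 head=2: ld i2 RAW r0
#2 head=3: beq/add i3/i4 dual
#3 head=5: st i5 no-port MEM/MEM
#4 head=6: st i6 no-port MEM/MEM
#5 head=7: ld/xor i7/i8 dual
#6 head=9: xor i9 RAW r0
#7 head=10: and i10 WAW r2
#8 head=11: mulh i11 RAW+WAW r2
#9 head=12: add/ld i12/i13 dual

ISSUED = 5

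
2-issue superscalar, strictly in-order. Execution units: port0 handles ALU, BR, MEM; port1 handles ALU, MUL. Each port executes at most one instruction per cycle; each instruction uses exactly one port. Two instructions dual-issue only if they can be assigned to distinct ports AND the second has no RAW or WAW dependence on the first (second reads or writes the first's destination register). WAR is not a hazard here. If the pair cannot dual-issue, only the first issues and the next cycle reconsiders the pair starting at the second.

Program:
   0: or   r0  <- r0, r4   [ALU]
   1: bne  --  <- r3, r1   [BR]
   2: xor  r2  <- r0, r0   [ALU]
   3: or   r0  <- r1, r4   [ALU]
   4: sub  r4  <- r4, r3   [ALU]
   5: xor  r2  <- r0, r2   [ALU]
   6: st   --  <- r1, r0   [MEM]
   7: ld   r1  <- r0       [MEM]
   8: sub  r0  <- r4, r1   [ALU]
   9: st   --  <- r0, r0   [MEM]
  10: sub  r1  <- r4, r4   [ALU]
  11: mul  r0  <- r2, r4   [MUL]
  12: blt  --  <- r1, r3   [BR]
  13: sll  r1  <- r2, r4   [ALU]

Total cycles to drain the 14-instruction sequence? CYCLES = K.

CYCLES = 9

t=0 i0,i1:or;bne ; pair
t=1 i2,i3:xor;or ; pair
t=2 i4,i5:sub;xor ; pair
t=3 i6:st ; no-port MEM/MEM
t=4 i7:ld ; RAW r1
t=5 i8:sub ; RAW r0
t=6 i9,i10:st;sub ; pair
t=7 i11,i12:mul;blt ; pair
t=8 i13:sll ; tail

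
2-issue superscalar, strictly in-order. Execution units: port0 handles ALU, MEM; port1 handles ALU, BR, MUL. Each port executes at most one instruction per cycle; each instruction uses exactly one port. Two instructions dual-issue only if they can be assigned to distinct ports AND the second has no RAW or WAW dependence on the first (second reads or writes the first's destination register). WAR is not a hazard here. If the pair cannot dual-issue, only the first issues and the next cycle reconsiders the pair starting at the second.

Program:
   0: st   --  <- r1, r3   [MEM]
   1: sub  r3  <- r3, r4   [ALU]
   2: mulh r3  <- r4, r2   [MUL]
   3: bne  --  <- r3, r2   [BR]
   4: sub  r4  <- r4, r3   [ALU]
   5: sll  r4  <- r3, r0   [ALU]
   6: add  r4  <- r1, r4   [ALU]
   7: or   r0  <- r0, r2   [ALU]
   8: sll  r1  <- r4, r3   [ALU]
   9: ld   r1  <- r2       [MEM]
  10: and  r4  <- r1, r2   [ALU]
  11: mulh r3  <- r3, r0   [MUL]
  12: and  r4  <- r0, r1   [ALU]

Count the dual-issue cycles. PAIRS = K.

0. st;sub @i0&i1  | dual
1. mulh @i2  | no-port MUL/BR
2. bne;sub @i3&i4  | dual
3. sll @i5  | RAW+WAW r4
4. add;or @i6&i7  | dual
5. sll @i8  | WAW r1
6. ld @i9  | RAW r1
7. and;mulh @i10&i11  | dual
8. and @i12  | tail

PAIRS = 4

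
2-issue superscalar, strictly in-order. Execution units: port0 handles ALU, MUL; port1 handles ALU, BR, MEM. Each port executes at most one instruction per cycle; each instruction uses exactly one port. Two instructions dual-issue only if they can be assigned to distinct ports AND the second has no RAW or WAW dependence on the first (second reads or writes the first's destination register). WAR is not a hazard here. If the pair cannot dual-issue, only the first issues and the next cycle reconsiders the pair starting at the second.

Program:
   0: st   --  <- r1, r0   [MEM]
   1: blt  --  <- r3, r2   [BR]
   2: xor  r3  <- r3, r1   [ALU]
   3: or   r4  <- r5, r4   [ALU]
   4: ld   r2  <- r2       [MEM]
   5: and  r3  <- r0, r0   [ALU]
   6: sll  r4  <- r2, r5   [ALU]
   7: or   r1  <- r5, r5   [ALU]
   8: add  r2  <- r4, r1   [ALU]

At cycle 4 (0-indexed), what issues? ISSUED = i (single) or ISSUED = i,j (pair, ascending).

  cy0 -> i0 (st) no-port MEM/BR
  cy1 -> i1&i2 (blt xor) dual
  cy2 -> i3&i4 (or ld) dual
  cy3 -> i5&i6 (and sll) dual
  cy4 -> i7 (or) RAW r1
  cy5 -> i8 (add) tail

ISSUED = 7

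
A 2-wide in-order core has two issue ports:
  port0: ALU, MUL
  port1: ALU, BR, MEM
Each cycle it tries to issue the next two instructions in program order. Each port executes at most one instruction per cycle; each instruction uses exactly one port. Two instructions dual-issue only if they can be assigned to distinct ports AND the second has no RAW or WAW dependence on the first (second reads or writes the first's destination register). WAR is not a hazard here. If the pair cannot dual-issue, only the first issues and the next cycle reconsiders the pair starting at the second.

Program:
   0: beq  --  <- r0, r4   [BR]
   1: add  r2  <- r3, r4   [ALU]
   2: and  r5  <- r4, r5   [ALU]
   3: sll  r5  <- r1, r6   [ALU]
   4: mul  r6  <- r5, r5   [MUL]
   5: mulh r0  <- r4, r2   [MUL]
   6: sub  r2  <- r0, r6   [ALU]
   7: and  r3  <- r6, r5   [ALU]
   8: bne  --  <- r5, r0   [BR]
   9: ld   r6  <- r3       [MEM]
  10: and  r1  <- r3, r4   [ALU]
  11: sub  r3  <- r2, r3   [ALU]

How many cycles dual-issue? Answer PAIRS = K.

PAIRS = 3

#0 head=0: beq.BR/add.ALU i0+i1 pair
#1 head=2: and.ALU i2 WAW r5
#2 head=3: sll.ALU i3 RAW r5
#3 head=4: mul.MUL i4 no-port MUL/MUL
#4 head=5: mulh.MUL i5 RAW r0
#5 head=6: sub.ALU/and.ALU i6+i7 pair
#6 head=8: bne.BR i8 no-port BR/MEM
#7 head=9: ld.MEM/and.ALU i9+i10 pair
#8 head=11: sub.ALU i11 tail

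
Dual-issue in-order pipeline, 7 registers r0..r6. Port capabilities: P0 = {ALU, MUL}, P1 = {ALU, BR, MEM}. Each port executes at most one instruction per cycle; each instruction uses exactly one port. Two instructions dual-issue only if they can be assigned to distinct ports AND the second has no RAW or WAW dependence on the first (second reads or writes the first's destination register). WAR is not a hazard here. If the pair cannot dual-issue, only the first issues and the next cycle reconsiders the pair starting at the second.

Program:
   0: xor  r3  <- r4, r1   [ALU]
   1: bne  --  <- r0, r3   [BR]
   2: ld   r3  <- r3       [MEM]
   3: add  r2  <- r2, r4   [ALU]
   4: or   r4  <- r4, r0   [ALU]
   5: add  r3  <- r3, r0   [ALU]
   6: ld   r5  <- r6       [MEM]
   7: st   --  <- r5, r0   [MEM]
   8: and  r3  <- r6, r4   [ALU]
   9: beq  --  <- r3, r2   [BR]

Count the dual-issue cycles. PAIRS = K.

PAIRS = 3

t=0 i0:xor ; RAW r3
t=1 i1:bne ; no-port BR/MEM
t=2 i2+i3:ld;add ; dual
t=3 i4+i5:or;add ; dual
t=4 i6:ld ; no-port MEM/MEM
t=5 i7+i8:st;and ; dual
t=6 i9:beq ; tail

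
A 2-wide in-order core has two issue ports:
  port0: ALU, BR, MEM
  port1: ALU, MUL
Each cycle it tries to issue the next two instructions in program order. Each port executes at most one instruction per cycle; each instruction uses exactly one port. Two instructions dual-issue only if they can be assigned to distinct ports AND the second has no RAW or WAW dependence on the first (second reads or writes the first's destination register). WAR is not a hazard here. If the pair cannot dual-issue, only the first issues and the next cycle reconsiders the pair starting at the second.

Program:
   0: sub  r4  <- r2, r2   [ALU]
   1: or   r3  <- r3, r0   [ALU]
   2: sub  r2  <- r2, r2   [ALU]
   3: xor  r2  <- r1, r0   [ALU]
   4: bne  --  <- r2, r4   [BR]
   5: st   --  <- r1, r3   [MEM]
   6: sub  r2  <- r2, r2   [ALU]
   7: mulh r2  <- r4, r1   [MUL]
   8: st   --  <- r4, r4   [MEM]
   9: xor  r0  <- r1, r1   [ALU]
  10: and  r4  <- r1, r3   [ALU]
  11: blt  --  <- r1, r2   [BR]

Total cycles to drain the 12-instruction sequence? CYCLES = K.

c0: i0,i1 sub+or  dual
c1: i2 sub  WAW r2
c2: i3 xor  RAW r2
c3: i4 bne  no-port BR/MEM
c4: i5,i6 st+sub  dual
c5: i7,i8 mulh+st  dual
c6: i9,i10 xor+and  dual
c7: i11 blt  tail

CYCLES = 8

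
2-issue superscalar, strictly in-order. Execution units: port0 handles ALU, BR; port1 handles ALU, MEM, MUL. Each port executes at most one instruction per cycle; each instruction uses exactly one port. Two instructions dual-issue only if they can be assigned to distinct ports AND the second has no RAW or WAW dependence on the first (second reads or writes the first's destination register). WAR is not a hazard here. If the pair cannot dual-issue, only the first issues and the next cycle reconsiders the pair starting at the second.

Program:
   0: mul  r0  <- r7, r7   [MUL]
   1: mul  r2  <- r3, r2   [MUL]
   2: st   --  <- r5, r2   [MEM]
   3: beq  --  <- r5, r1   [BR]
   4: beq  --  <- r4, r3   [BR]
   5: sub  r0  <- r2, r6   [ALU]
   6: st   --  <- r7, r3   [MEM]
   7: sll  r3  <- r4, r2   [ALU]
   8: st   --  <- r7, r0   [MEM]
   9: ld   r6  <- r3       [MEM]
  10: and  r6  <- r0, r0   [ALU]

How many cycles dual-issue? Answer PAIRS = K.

t=0 i0:mul.MUL ; no-port MUL/MUL
t=1 i1:mul.MUL ; no-port MUL/MEM
t=2 i2/i3:st.MEM;beq.BR ; dual
t=3 i4/i5:beq.BR;sub.ALU ; dual
t=4 i6/i7:st.MEM;sll.ALU ; dual
t=5 i8:st.MEM ; no-port MEM/MEM
t=6 i9:ld.MEM ; WAW r6
t=7 i10:and.ALU ; tail

PAIRS = 3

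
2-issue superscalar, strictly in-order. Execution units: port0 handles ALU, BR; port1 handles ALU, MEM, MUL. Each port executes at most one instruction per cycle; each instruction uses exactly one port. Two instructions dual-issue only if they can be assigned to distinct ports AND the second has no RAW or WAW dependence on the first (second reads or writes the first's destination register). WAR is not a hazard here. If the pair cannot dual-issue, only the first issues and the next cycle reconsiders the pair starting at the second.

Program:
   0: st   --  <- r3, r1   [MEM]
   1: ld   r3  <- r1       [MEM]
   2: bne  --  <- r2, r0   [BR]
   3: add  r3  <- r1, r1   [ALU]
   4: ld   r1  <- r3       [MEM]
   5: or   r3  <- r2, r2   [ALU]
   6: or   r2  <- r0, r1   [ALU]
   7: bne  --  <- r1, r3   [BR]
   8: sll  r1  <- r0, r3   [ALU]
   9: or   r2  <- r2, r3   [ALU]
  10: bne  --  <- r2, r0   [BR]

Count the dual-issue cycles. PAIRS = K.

PAIRS = 4

t=0 i0:st ; no-port MEM/MEM
t=1 i1,i2:ld;bne ; pair
t=2 i3:add ; RAW r3
t=3 i4,i5:ld;or ; pair
t=4 i6,i7:or;bne ; pair
t=5 i8,i9:sll;or ; pair
t=6 i10:bne ; tail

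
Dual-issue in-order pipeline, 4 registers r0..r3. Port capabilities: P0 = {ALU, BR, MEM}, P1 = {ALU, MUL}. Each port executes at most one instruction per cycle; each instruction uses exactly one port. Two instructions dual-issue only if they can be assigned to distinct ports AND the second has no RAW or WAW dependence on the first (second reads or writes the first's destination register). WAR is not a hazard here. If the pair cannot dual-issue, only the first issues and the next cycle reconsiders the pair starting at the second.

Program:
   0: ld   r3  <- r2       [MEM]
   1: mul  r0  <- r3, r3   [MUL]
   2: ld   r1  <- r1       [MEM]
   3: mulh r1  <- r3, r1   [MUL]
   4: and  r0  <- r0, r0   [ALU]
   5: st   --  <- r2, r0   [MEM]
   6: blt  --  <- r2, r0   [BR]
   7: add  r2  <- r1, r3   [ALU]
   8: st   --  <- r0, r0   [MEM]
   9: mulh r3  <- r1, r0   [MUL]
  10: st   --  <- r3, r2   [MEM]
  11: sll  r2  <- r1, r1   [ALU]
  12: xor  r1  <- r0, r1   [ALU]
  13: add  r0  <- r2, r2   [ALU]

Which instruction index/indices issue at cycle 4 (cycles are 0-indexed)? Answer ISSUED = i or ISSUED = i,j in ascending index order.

ISSUED = 6,7

  cy0 -> i0 (ld) RAW r3
  cy1 -> i1,i2 (mul ld) pair
  cy2 -> i3,i4 (mulh and) pair
  cy3 -> i5 (st) no-port MEM/BR
  cy4 -> i6,i7 (blt add) pair
  cy5 -> i8,i9 (st mulh) pair
  cy6 -> i10,i11 (st sll) pair
  cy7 -> i12,i13 (xor add) pair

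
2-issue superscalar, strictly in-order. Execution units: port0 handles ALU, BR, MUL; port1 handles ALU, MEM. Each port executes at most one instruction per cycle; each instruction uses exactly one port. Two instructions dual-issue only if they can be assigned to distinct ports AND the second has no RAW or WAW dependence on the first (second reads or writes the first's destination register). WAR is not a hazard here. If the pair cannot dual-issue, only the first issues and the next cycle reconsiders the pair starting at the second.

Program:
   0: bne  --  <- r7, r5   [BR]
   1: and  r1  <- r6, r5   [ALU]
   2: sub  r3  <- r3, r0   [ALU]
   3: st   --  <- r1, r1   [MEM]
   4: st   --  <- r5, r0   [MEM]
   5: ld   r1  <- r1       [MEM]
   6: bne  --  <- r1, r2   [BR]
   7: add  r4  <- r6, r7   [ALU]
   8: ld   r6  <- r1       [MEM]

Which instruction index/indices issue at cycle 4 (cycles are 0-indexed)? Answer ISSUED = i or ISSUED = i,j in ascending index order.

#0 head=0: bne.BR and.ALU i0+i1 dual
#1 head=2: sub.ALU st.MEM i2+i3 dual
#2 head=4: st.MEM i4 no-port MEM/MEM
#3 head=5: ld.MEM i5 RAW r1
#4 head=6: bne.BR add.ALU i6+i7 dual
#5 head=8: ld.MEM i8 tail

ISSUED = 6,7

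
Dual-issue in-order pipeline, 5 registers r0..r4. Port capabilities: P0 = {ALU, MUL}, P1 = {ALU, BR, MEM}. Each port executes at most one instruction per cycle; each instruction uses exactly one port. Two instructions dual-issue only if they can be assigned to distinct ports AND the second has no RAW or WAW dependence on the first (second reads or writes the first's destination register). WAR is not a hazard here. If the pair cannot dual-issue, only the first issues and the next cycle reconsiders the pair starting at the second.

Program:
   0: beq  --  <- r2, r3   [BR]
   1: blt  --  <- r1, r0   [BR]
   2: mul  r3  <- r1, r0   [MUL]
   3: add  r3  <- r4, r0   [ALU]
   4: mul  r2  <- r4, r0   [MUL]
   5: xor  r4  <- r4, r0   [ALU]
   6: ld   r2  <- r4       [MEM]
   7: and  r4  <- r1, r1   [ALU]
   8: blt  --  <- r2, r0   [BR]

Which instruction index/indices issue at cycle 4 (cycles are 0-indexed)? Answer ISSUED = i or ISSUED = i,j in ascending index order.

t=0 i0:beq ; no-port BR/BR
t=1 i1,i2:blt+mul ; pair
t=2 i3,i4:add+mul ; pair
t=3 i5:xor ; RAW r4
t=4 i6,i7:ld+and ; pair
t=5 i8:blt ; tail

ISSUED = 6,7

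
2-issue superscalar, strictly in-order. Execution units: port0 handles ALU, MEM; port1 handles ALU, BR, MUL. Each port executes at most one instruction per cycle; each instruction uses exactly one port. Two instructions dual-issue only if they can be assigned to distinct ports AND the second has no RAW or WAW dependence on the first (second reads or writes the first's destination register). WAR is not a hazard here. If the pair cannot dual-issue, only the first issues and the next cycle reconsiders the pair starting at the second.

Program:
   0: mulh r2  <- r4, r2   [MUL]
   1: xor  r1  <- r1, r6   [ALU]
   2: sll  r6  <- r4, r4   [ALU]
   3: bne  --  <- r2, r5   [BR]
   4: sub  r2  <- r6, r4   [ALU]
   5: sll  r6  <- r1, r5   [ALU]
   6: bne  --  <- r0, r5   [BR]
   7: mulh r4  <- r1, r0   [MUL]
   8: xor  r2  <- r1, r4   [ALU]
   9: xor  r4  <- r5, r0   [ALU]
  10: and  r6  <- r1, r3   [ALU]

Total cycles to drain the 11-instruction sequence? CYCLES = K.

0. mulh+xor @i0,i1  | pair
1. sll+bne @i2,i3  | pair
2. sub+sll @i4,i5  | pair
3. bne @i6  | no-port BR/MUL
4. mulh @i7  | RAW r4
5. xor+xor @i8,i9  | pair
6. and @i10  | tail

CYCLES = 7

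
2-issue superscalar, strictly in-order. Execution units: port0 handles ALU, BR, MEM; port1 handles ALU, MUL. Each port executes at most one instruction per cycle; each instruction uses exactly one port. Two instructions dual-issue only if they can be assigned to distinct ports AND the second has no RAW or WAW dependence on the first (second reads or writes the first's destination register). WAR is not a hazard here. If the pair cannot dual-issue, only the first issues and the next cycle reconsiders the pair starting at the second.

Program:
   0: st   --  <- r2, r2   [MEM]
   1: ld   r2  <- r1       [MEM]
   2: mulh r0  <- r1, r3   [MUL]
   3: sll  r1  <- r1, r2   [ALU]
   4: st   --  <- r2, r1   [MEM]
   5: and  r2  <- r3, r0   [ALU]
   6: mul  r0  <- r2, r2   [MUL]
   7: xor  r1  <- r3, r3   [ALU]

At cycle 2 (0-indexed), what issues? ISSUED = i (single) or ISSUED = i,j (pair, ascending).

ISSUED = 3

t=0 i0:st ; no-port MEM/MEM
t=1 i1,i2:ld;mulh ; dual
t=2 i3:sll ; RAW r1
t=3 i4,i5:st;and ; dual
t=4 i6,i7:mul;xor ; dual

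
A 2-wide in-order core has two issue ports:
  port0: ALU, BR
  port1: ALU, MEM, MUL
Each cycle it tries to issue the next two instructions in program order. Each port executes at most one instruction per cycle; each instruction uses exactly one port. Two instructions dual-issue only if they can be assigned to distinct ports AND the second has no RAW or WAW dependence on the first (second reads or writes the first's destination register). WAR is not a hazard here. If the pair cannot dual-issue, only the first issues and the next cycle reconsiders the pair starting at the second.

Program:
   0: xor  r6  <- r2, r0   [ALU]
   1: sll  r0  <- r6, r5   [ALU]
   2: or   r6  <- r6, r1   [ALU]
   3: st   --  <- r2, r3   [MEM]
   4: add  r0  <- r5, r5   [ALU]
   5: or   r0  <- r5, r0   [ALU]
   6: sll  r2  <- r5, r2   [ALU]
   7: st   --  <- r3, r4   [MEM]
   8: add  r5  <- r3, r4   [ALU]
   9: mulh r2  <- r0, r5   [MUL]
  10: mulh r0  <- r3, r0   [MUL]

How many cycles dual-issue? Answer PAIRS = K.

PAIRS = 4

c0: i0 xor  RAW r6
c1: i1/i2 sll;or  pair
c2: i3/i4 st;add  pair
c3: i5/i6 or;sll  pair
c4: i7/i8 st;add  pair
c5: i9 mulh  no-port MUL/MUL
c6: i10 mulh  tail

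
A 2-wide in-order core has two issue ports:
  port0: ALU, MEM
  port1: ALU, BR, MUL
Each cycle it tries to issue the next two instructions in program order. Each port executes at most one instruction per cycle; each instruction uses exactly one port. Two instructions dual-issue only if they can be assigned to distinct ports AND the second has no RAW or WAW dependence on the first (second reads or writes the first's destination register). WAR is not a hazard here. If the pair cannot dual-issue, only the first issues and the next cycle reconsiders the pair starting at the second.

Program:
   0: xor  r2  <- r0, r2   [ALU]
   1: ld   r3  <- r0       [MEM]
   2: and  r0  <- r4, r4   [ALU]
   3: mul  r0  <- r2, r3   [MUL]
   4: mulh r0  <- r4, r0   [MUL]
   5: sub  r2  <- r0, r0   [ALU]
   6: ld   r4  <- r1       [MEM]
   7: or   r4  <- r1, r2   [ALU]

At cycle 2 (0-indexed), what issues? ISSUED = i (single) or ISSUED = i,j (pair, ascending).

ISSUED = 3

[0] i0,i1  xor.ALU ld.MEM  -- pair
[1] i2  and.ALU  -- WAW r0
[2] i3  mul.MUL  -- no-port MUL/MUL
[3] i4  mulh.MUL  -- RAW r0
[4] i5,i6  sub.ALU ld.MEM  -- pair
[5] i7  or.ALU  -- tail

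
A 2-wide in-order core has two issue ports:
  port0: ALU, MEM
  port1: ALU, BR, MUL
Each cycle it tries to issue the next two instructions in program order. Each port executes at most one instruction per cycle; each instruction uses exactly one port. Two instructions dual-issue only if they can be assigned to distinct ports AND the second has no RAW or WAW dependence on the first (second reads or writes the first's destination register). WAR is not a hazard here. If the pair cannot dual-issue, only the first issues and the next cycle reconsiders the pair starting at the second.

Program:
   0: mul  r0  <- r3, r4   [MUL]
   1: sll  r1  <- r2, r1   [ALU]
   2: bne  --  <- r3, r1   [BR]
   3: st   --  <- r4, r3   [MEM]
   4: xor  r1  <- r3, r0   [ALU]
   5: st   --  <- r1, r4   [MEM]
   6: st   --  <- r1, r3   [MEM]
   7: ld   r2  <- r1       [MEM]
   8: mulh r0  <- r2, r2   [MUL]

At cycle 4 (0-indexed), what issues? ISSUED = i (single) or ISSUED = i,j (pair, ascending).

ISSUED = 6

#0 head=0: mul/sll i0,i1 dual
#1 head=2: bne/st i2,i3 dual
#2 head=4: xor i4 RAW r1
#3 head=5: st i5 no-port MEM/MEM
#4 head=6: st i6 no-port MEM/MEM
#5 head=7: ld i7 RAW r2
#6 head=8: mulh i8 tail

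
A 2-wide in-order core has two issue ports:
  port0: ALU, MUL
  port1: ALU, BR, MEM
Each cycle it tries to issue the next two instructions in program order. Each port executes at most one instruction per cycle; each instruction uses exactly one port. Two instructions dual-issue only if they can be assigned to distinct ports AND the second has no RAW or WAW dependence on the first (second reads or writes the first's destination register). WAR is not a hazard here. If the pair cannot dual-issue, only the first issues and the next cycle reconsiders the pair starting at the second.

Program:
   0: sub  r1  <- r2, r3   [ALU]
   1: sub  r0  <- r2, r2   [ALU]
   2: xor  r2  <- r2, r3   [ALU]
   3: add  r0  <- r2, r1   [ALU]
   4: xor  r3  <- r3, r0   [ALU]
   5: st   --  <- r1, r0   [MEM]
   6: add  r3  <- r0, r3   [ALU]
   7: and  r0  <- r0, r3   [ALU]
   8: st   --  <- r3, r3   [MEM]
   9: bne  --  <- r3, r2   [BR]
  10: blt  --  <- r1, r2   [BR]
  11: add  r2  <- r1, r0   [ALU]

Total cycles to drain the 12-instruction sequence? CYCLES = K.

CYCLES = 8

#0 head=0: sub.ALU;sub.ALU i0+i1 dual
#1 head=2: xor.ALU i2 RAW r2
#2 head=3: add.ALU i3 RAW r0
#3 head=4: xor.ALU;st.MEM i4+i5 dual
#4 head=6: add.ALU i6 RAW r3
#5 head=7: and.ALU;st.MEM i7+i8 dual
#6 head=9: bne.BR i9 no-port BR/BR
#7 head=10: blt.BR;add.ALU i10+i11 dual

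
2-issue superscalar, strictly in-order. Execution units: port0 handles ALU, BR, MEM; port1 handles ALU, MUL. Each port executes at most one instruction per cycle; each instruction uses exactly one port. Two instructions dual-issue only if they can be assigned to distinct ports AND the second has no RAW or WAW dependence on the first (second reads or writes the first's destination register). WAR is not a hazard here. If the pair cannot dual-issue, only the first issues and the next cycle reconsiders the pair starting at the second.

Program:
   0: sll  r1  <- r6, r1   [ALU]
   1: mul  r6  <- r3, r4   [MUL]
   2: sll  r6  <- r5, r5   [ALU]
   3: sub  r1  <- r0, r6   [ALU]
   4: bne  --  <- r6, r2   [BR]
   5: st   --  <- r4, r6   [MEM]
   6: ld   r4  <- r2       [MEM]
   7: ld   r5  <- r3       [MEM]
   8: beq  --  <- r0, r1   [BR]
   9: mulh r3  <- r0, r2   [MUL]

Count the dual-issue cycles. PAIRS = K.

0. sll mul @i0/i1  | dual
1. sll @i2  | RAW r6
2. sub bne @i3/i4  | dual
3. st @i5  | no-port MEM/MEM
4. ld @i6  | no-port MEM/MEM
5. ld @i7  | no-port MEM/BR
6. beq mulh @i8/i9  | dual

PAIRS = 3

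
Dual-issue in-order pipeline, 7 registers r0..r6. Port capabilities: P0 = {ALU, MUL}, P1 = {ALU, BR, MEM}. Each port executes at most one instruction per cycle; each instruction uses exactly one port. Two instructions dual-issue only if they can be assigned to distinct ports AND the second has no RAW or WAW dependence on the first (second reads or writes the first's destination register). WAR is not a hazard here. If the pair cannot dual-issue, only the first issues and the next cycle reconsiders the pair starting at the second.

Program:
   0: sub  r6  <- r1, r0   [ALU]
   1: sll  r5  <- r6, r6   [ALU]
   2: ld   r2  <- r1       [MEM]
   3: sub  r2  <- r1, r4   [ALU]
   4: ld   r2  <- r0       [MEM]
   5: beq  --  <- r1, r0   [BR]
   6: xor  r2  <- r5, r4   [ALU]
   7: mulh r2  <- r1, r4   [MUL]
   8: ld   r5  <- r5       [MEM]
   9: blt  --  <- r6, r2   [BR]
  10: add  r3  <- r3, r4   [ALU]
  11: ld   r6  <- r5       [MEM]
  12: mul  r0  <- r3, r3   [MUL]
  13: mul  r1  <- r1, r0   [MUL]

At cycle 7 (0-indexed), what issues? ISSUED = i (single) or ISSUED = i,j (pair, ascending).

ISSUED = 11,12

0. sub.ALU @i0  | RAW r6
1. sll.ALU ld.MEM @i1+i2  | pair
2. sub.ALU @i3  | WAW r2
3. ld.MEM @i4  | no-port MEM/BR
4. beq.BR xor.ALU @i5+i6  | pair
5. mulh.MUL ld.MEM @i7+i8  | pair
6. blt.BR add.ALU @i9+i10  | pair
7. ld.MEM mul.MUL @i11+i12  | pair
8. mul.MUL @i13  | tail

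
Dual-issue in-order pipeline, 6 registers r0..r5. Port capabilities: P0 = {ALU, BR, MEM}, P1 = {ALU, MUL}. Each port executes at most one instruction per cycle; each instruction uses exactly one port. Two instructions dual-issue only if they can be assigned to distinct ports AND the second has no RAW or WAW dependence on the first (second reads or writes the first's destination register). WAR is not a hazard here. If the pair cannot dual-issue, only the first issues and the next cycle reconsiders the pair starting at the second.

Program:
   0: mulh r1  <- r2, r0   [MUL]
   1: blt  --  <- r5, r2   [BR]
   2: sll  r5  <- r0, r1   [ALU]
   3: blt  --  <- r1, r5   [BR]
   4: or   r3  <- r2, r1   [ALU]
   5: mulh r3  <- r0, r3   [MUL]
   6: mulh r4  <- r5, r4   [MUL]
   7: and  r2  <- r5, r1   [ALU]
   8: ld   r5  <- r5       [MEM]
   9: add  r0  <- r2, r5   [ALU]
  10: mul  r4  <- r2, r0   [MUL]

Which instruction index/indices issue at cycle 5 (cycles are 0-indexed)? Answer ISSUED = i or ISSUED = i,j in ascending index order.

[0] i0/i1  mulh.MUL;blt.BR  -- 2-wide
[1] i2  sll.ALU  -- RAW r5
[2] i3/i4  blt.BR;or.ALU  -- 2-wide
[3] i5  mulh.MUL  -- no-port MUL/MUL
[4] i6/i7  mulh.MUL;and.ALU  -- 2-wide
[5] i8  ld.MEM  -- RAW r5
[6] i9  add.ALU  -- RAW r0
[7] i10  mul.MUL  -- tail

ISSUED = 8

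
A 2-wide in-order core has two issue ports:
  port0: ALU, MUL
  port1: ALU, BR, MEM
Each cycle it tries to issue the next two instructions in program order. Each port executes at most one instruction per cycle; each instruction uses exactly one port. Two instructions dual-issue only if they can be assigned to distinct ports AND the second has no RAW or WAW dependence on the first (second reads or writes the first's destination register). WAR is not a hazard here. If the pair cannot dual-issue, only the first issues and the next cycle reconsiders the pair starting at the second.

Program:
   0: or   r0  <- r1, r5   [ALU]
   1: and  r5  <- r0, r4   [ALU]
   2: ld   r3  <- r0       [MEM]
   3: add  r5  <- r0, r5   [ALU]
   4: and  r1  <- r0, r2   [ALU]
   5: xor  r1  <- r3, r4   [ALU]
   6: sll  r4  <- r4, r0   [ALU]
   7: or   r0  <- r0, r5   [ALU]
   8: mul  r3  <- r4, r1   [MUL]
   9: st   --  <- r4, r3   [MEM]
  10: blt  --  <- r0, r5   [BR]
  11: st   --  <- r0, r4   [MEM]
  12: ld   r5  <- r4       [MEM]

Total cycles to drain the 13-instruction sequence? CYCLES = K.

t=0 i0:or.ALU ; RAW r0
t=1 i1,i2:and.ALU ld.MEM ; pair
t=2 i3,i4:add.ALU and.ALU ; pair
t=3 i5,i6:xor.ALU sll.ALU ; pair
t=4 i7,i8:or.ALU mul.MUL ; pair
t=5 i9:st.MEM ; no-port MEM/BR
t=6 i10:blt.BR ; no-port BR/MEM
t=7 i11:st.MEM ; no-port MEM/MEM
t=8 i12:ld.MEM ; tail

CYCLES = 9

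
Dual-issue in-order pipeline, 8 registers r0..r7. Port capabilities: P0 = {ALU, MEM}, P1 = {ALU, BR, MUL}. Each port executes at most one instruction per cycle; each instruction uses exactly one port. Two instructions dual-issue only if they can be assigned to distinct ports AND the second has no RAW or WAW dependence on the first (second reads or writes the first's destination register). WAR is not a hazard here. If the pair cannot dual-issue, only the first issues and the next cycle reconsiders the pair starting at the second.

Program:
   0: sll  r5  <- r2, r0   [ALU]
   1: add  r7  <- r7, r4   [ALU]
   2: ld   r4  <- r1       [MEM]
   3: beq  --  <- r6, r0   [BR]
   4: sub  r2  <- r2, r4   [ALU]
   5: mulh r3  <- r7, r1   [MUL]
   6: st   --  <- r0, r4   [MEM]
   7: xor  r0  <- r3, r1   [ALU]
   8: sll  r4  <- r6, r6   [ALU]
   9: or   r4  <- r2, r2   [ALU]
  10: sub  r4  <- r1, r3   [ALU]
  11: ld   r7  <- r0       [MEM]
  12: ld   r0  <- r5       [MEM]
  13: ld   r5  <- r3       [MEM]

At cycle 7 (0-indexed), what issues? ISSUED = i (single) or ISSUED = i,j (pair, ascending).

ISSUED = 12

0. sll.ALU;add.ALU @i0&i1  | 2-wide
1. ld.MEM;beq.BR @i2&i3  | 2-wide
2. sub.ALU;mulh.MUL @i4&i5  | 2-wide
3. st.MEM;xor.ALU @i6&i7  | 2-wide
4. sll.ALU @i8  | WAW r4
5. or.ALU @i9  | WAW r4
6. sub.ALU;ld.MEM @i10&i11  | 2-wide
7. ld.MEM @i12  | no-port MEM/MEM
8. ld.MEM @i13  | tail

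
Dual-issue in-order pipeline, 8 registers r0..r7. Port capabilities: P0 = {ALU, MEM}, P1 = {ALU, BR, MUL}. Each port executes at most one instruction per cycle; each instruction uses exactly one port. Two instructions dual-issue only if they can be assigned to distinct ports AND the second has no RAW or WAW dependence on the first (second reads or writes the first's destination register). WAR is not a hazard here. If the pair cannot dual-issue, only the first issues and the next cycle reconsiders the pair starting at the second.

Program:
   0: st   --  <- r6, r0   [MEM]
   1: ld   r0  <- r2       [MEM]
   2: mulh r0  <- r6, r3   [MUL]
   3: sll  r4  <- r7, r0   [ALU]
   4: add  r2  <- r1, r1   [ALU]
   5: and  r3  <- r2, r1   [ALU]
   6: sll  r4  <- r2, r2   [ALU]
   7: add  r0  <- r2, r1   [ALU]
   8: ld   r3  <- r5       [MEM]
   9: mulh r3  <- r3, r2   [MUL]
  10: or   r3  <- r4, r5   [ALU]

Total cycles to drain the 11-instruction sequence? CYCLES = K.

CYCLES = 8

#0 head=0: st i0 no-port MEM/MEM
#1 head=1: ld i1 WAW r0
#2 head=2: mulh i2 RAW r0
#3 head=3: sll;add i3+i4 pair
#4 head=5: and;sll i5+i6 pair
#5 head=7: add;ld i7+i8 pair
#6 head=9: mulh i9 WAW r3
#7 head=10: or i10 tail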